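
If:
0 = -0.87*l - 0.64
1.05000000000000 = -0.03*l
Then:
No Solution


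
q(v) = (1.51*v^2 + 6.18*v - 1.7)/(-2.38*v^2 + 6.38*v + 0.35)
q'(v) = (3.02*v + 6.18)/(-2.38*v^2 + 6.38*v + 0.35) + (4.76*v - 6.38)*(1.51*v^2 + 6.18*v - 1.7)/(-2.38*v^2 + 6.38*v + 0.35)^2 = (24.3422*v^2 - 7.035*v + 13.009)/(5.6644*v^4 - 30.3688*v^3 + 39.0384*v^2 + 4.466*v + 0.1225)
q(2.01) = 4.73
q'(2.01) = 7.68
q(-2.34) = 0.29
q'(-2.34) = 0.21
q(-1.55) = 0.50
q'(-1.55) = 0.35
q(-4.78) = -0.04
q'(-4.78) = 0.08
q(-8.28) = -0.23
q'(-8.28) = 0.04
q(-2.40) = 0.27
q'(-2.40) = 0.21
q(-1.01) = 0.75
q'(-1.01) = 0.62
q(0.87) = 1.18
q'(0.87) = 1.51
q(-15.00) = -0.39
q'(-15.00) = 0.01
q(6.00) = -1.91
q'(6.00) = 0.38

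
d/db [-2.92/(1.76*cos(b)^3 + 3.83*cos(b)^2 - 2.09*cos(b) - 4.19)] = (-15.4176*cos(b)^2 - 22.3672*cos(b) + 6.1028)*sin(b)/(1.76*cos(b)^3 + 3.83*cos(b)^2 - 2.09*cos(b) - 4.19)^2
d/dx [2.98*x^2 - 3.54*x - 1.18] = 5.96*x - 3.54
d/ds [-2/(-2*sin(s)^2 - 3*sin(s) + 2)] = -2*(4*sin(s) + 3)*cos(s)/(2*sin(s)^2 + 3*sin(s) - 2)^2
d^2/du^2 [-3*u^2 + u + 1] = -6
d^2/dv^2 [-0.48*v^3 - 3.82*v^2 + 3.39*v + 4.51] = -2.88*v - 7.64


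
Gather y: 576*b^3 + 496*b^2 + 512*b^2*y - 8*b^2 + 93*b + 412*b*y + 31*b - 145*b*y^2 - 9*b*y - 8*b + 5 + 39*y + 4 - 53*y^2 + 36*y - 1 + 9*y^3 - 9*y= 576*b^3 + 488*b^2 + 116*b + 9*y^3 + y^2*(-145*b - 53) + y*(512*b^2 + 403*b + 66) + 8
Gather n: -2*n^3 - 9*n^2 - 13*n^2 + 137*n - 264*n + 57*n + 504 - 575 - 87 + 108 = -2*n^3 - 22*n^2 - 70*n - 50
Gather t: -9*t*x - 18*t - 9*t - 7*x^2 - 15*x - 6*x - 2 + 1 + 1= t*(-9*x - 27) - 7*x^2 - 21*x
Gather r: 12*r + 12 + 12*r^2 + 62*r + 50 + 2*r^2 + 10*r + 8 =14*r^2 + 84*r + 70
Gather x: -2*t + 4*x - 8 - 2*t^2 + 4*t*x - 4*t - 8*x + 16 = -2*t^2 - 6*t + x*(4*t - 4) + 8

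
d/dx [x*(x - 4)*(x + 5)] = 3*x^2 + 2*x - 20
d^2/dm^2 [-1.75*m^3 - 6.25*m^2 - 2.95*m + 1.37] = -10.5*m - 12.5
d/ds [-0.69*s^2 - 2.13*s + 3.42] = -1.38*s - 2.13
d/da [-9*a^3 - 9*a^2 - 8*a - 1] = -27*a^2 - 18*a - 8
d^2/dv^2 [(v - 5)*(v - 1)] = 2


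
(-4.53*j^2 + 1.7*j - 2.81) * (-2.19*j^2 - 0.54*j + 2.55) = 9.9207*j^4 - 1.2768*j^3 - 6.3156*j^2 + 5.8524*j - 7.1655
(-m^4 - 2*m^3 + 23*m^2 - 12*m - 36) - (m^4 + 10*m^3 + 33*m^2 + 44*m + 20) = -2*m^4 - 12*m^3 - 10*m^2 - 56*m - 56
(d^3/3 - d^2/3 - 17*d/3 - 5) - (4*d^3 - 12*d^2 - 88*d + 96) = -11*d^3/3 + 35*d^2/3 + 247*d/3 - 101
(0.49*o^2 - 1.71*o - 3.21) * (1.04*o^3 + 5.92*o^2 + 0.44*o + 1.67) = 0.5096*o^5 + 1.1224*o^4 - 13.246*o^3 - 18.9373*o^2 - 4.2681*o - 5.3607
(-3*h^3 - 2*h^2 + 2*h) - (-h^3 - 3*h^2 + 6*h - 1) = -2*h^3 + h^2 - 4*h + 1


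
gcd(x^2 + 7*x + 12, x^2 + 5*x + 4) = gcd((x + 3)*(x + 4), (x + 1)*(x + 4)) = x + 4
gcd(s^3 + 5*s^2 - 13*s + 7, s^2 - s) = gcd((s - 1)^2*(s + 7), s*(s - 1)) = s - 1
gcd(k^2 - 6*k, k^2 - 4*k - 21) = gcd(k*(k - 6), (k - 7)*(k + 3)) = 1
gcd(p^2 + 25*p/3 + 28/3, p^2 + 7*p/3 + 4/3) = p + 4/3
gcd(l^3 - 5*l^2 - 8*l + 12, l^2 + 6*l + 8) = l + 2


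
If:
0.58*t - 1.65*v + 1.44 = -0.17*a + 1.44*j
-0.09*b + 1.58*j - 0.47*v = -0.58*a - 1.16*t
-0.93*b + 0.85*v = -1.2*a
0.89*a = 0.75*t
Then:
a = 0.849237344178971*v - 0.567913554114598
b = 2.00976861614491*v - 0.732791682728514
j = 0.661513004830031 - 0.639672149585182*v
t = 1.00776164842571*v - 0.67392408421599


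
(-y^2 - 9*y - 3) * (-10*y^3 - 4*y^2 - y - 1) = 10*y^5 + 94*y^4 + 67*y^3 + 22*y^2 + 12*y + 3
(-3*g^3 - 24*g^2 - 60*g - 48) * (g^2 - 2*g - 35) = -3*g^5 - 18*g^4 + 93*g^3 + 912*g^2 + 2196*g + 1680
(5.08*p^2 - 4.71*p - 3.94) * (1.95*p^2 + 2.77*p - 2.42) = 9.906*p^4 + 4.8871*p^3 - 33.0233*p^2 + 0.484399999999999*p + 9.5348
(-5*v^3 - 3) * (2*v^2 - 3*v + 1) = -10*v^5 + 15*v^4 - 5*v^3 - 6*v^2 + 9*v - 3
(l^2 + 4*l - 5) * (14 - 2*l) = -2*l^3 + 6*l^2 + 66*l - 70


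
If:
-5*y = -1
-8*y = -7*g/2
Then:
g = 16/35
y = 1/5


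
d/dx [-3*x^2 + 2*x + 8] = 2 - 6*x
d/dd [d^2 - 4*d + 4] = 2*d - 4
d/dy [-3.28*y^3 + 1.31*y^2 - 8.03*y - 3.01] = -9.84*y^2 + 2.62*y - 8.03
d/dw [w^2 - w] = 2*w - 1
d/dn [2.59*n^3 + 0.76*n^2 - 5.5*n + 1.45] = 7.77*n^2 + 1.52*n - 5.5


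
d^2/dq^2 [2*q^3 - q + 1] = 12*q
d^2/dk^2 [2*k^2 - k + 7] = 4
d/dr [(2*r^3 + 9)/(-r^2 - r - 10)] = (-6*r^2*(r^2 + r + 10) + (2*r + 1)*(2*r^3 + 9))/(r^2 + r + 10)^2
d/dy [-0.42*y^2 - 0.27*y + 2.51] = -0.84*y - 0.27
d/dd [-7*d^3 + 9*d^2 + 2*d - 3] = -21*d^2 + 18*d + 2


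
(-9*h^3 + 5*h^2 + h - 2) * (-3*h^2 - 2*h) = 27*h^5 + 3*h^4 - 13*h^3 + 4*h^2 + 4*h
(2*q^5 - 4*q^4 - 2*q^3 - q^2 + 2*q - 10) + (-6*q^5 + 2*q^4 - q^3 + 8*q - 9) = -4*q^5 - 2*q^4 - 3*q^3 - q^2 + 10*q - 19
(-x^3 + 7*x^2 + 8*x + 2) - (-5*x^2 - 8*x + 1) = -x^3 + 12*x^2 + 16*x + 1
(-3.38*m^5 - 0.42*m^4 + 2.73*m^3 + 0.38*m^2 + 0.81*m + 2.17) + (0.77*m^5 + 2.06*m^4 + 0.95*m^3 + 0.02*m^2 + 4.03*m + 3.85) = -2.61*m^5 + 1.64*m^4 + 3.68*m^3 + 0.4*m^2 + 4.84*m + 6.02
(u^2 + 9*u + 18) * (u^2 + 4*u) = u^4 + 13*u^3 + 54*u^2 + 72*u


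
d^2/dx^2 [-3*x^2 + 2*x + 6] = -6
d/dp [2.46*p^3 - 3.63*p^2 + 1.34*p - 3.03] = 7.38*p^2 - 7.26*p + 1.34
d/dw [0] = 0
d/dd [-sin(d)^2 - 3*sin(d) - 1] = -(2*sin(d) + 3)*cos(d)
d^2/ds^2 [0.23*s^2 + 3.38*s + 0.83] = 0.460000000000000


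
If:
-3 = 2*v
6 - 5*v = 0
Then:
No Solution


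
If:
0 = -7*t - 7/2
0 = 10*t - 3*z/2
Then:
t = -1/2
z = -10/3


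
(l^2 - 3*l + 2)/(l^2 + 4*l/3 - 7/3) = 3*(l - 2)/(3*l + 7)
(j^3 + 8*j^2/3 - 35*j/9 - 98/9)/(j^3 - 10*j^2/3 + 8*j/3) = (9*j^2 + 42*j + 49)/(3*j*(3*j - 4))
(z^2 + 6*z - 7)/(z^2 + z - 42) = (z - 1)/(z - 6)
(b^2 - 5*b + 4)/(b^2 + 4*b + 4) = (b^2 - 5*b + 4)/(b^2 + 4*b + 4)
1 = 1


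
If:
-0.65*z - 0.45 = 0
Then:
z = -0.69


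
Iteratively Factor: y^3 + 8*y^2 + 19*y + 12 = (y + 4)*(y^2 + 4*y + 3) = (y + 3)*(y + 4)*(y + 1)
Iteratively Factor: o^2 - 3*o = (o - 3)*(o)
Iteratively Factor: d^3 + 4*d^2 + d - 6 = (d + 3)*(d^2 + d - 2) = (d + 2)*(d + 3)*(d - 1)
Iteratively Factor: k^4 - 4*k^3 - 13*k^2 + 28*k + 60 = (k - 3)*(k^3 - k^2 - 16*k - 20) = (k - 5)*(k - 3)*(k^2 + 4*k + 4) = (k - 5)*(k - 3)*(k + 2)*(k + 2)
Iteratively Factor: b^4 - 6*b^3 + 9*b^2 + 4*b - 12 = (b - 3)*(b^3 - 3*b^2 + 4) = (b - 3)*(b - 2)*(b^2 - b - 2) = (b - 3)*(b - 2)^2*(b + 1)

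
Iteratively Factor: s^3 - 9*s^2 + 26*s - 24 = (s - 3)*(s^2 - 6*s + 8) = (s - 3)*(s - 2)*(s - 4)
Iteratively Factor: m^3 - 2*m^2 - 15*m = (m - 5)*(m^2 + 3*m) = m*(m - 5)*(m + 3)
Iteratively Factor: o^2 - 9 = (o + 3)*(o - 3)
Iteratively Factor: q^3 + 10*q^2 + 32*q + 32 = (q + 2)*(q^2 + 8*q + 16) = (q + 2)*(q + 4)*(q + 4)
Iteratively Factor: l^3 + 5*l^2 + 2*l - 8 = (l + 2)*(l^2 + 3*l - 4) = (l - 1)*(l + 2)*(l + 4)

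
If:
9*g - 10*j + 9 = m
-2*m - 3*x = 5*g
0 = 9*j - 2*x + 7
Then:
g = 13*x/207 - 302/207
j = 2*x/9 - 7/9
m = 755/207 - 343*x/207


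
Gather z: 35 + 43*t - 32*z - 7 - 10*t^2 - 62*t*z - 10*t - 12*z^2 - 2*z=-10*t^2 + 33*t - 12*z^2 + z*(-62*t - 34) + 28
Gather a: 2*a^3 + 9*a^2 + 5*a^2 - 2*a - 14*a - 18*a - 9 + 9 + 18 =2*a^3 + 14*a^2 - 34*a + 18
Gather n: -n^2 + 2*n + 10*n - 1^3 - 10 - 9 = -n^2 + 12*n - 20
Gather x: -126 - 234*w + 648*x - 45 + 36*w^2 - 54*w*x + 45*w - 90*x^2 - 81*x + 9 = 36*w^2 - 189*w - 90*x^2 + x*(567 - 54*w) - 162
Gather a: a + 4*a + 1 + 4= 5*a + 5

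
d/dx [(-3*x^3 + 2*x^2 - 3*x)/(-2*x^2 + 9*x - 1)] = (6*x^4 - 54*x^3 + 21*x^2 - 4*x + 3)/(4*x^4 - 36*x^3 + 85*x^2 - 18*x + 1)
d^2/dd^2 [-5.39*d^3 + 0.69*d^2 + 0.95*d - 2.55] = 1.38 - 32.34*d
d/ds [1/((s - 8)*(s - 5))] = (13 - 2*s)/(s^4 - 26*s^3 + 249*s^2 - 1040*s + 1600)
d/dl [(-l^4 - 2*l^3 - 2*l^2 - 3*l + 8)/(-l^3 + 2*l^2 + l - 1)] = (l^6 - 4*l^5 - 9*l^4 - 6*l^3 + 34*l^2 - 28*l - 5)/(l^6 - 4*l^5 + 2*l^4 + 6*l^3 - 3*l^2 - 2*l + 1)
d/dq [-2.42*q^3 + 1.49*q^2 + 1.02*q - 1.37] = -7.26*q^2 + 2.98*q + 1.02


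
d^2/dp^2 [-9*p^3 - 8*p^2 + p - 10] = -54*p - 16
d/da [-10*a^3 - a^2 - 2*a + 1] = -30*a^2 - 2*a - 2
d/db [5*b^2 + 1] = 10*b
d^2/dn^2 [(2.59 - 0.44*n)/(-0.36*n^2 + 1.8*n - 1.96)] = ((3.4488 - 0.9504*n)*(0.36*n^2 - 1.8*n + 1.96) + (0.44*n - 2.59)*(0.72*n - 1.8)*(1.44*n - 3.6))/(0.36*n^2 - 1.8*n + 1.96)^3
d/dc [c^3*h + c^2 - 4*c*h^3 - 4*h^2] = 3*c^2*h + 2*c - 4*h^3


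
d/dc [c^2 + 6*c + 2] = 2*c + 6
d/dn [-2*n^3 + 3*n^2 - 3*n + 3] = -6*n^2 + 6*n - 3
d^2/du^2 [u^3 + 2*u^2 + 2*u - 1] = 6*u + 4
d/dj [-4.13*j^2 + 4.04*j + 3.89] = 4.04 - 8.26*j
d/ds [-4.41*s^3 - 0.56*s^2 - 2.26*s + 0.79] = -13.23*s^2 - 1.12*s - 2.26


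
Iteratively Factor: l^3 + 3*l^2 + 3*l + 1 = (l + 1)*(l^2 + 2*l + 1) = (l + 1)^2*(l + 1)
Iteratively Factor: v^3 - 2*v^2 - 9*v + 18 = (v + 3)*(v^2 - 5*v + 6) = (v - 2)*(v + 3)*(v - 3)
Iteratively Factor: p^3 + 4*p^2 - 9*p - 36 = (p + 3)*(p^2 + p - 12) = (p + 3)*(p + 4)*(p - 3)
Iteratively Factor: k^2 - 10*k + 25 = (k - 5)*(k - 5)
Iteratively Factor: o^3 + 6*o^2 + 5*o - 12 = (o + 4)*(o^2 + 2*o - 3) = (o - 1)*(o + 4)*(o + 3)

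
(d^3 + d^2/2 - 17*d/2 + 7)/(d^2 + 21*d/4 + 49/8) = 4*(d^2 - 3*d + 2)/(4*d + 7)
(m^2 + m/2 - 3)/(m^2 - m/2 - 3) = (-2*m^2 - m + 6)/(-2*m^2 + m + 6)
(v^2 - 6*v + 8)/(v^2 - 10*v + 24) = (v - 2)/(v - 6)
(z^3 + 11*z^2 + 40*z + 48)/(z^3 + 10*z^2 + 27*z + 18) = (z^2 + 8*z + 16)/(z^2 + 7*z + 6)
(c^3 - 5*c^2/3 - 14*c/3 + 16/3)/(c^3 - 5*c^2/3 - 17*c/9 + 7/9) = 3*(3*c^3 - 5*c^2 - 14*c + 16)/(9*c^3 - 15*c^2 - 17*c + 7)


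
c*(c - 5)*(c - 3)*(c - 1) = c^4 - 9*c^3 + 23*c^2 - 15*c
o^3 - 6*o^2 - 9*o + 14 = (o - 7)*(o - 1)*(o + 2)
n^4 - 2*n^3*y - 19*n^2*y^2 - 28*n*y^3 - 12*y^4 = (n - 6*y)*(n + y)^2*(n + 2*y)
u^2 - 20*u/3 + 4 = (u - 6)*(u - 2/3)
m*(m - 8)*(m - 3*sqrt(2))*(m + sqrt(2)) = m^4 - 8*m^3 - 2*sqrt(2)*m^3 - 6*m^2 + 16*sqrt(2)*m^2 + 48*m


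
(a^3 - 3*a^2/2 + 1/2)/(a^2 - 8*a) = (2*a^3 - 3*a^2 + 1)/(2*a*(a - 8))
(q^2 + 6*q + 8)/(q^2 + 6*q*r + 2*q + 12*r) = (q + 4)/(q + 6*r)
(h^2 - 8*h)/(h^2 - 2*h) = (h - 8)/(h - 2)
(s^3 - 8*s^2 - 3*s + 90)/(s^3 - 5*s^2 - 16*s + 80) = (s^2 - 3*s - 18)/(s^2 - 16)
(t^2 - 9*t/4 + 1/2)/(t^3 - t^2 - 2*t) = (t - 1/4)/(t*(t + 1))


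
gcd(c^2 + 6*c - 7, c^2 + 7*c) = c + 7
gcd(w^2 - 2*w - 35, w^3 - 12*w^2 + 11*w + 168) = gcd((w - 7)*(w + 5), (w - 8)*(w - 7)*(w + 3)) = w - 7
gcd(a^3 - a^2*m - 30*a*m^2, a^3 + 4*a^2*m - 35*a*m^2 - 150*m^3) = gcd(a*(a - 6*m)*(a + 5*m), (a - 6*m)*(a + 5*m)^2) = a^2 - a*m - 30*m^2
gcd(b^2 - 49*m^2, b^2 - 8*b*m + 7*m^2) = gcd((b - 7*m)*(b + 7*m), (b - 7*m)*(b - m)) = b - 7*m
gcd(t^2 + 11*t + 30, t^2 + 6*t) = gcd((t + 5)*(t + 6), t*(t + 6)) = t + 6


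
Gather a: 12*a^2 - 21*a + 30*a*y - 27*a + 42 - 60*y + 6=12*a^2 + a*(30*y - 48) - 60*y + 48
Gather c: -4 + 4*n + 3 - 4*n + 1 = 0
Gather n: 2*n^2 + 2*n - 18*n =2*n^2 - 16*n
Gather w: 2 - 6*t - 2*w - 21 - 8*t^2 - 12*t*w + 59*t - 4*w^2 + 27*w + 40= -8*t^2 + 53*t - 4*w^2 + w*(25 - 12*t) + 21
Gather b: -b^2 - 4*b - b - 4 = -b^2 - 5*b - 4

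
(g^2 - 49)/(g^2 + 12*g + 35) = (g - 7)/(g + 5)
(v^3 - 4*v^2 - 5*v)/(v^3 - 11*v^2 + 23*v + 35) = v/(v - 7)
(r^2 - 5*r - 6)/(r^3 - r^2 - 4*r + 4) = (r^2 - 5*r - 6)/(r^3 - r^2 - 4*r + 4)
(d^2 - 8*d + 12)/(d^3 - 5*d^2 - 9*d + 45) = (d^2 - 8*d + 12)/(d^3 - 5*d^2 - 9*d + 45)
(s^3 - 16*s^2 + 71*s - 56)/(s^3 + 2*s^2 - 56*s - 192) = (s^2 - 8*s + 7)/(s^2 + 10*s + 24)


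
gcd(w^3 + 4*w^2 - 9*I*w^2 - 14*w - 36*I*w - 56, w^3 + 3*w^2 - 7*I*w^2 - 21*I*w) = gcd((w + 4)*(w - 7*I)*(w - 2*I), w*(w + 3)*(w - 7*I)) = w - 7*I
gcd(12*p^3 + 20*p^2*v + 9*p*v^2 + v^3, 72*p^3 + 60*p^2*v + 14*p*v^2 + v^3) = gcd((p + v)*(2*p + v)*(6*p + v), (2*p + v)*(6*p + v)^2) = 12*p^2 + 8*p*v + v^2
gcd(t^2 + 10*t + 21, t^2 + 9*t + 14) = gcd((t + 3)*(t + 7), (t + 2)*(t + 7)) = t + 7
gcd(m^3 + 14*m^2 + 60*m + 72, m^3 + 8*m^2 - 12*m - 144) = m^2 + 12*m + 36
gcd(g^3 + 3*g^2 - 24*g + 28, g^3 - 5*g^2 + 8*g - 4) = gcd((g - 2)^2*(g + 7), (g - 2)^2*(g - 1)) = g^2 - 4*g + 4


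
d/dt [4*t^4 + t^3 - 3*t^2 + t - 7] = 16*t^3 + 3*t^2 - 6*t + 1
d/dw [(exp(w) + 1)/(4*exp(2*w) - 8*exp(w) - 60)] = (2*(1 - exp(w))*(exp(w) + 1) + exp(2*w) - 2*exp(w) - 15)*exp(w)/(4*(-exp(2*w) + 2*exp(w) + 15)^2)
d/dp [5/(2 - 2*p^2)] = 5*p/(p^2 - 1)^2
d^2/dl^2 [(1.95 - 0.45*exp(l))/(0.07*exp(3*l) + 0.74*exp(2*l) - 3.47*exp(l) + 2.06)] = (-0.00881999999999999*exp(6*l) + 0.0160650000000001*exp(5*l) + 0.42747*exp(4*l) + 3.01203*exp(3*l) - 13.43646*exp(2*l) + 8.37274499999999*exp(l) + 12.02937)*exp(l)/(0.000343*exp(9*l) + 0.010878*exp(8*l) + 0.063987*exp(7*l) - 0.64297*exp(6*l) - 2.531679*exp(5*l) + 27.112722*exp(4*l) - 72.628775*exp(3*l) + 83.833554*exp(2*l) - 44.175876*exp(l) + 8.741816)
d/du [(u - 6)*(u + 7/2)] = 2*u - 5/2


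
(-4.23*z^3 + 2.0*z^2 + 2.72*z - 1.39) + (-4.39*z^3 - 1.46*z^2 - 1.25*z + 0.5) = -8.62*z^3 + 0.54*z^2 + 1.47*z - 0.89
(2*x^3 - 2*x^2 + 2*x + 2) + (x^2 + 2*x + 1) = 2*x^3 - x^2 + 4*x + 3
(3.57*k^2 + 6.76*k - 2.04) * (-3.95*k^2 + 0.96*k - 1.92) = -14.1015*k^4 - 23.2748*k^3 + 7.6932*k^2 - 14.9376*k + 3.9168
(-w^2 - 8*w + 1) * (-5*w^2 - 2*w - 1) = 5*w^4 + 42*w^3 + 12*w^2 + 6*w - 1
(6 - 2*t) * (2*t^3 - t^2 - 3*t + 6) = -4*t^4 + 14*t^3 - 30*t + 36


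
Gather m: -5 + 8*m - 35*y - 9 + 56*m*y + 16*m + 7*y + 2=m*(56*y + 24) - 28*y - 12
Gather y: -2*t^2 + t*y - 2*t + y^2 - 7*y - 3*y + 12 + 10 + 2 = -2*t^2 - 2*t + y^2 + y*(t - 10) + 24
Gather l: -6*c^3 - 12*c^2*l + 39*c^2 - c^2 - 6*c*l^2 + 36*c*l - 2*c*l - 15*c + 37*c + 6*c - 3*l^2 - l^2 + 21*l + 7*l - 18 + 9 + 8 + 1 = -6*c^3 + 38*c^2 + 28*c + l^2*(-6*c - 4) + l*(-12*c^2 + 34*c + 28)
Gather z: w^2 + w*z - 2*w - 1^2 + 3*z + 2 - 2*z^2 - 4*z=w^2 - 2*w - 2*z^2 + z*(w - 1) + 1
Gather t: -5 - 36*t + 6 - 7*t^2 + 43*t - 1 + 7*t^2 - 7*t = 0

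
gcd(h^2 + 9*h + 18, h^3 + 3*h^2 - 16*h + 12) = h + 6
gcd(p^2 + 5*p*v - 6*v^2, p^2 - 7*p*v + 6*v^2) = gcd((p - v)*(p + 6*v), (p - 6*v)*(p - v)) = p - v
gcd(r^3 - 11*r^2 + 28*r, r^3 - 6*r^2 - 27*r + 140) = r^2 - 11*r + 28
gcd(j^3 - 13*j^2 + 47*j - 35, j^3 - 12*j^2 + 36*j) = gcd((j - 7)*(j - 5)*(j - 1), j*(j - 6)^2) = 1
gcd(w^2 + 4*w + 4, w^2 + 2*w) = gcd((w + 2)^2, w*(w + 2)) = w + 2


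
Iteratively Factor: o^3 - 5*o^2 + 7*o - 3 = (o - 1)*(o^2 - 4*o + 3) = (o - 1)^2*(o - 3)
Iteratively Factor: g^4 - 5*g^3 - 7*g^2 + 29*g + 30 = (g + 2)*(g^3 - 7*g^2 + 7*g + 15) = (g - 3)*(g + 2)*(g^2 - 4*g - 5) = (g - 3)*(g + 1)*(g + 2)*(g - 5)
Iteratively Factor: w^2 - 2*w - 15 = (w + 3)*(w - 5)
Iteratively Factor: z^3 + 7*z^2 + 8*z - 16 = (z + 4)*(z^2 + 3*z - 4) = (z - 1)*(z + 4)*(z + 4)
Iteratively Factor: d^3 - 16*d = (d)*(d^2 - 16) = d*(d - 4)*(d + 4)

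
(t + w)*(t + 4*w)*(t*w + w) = t^3*w + 5*t^2*w^2 + t^2*w + 4*t*w^3 + 5*t*w^2 + 4*w^3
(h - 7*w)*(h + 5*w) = h^2 - 2*h*w - 35*w^2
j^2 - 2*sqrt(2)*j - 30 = (j - 5*sqrt(2))*(j + 3*sqrt(2))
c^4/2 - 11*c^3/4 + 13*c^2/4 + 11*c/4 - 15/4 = (c/2 + 1/2)*(c - 3)*(c - 5/2)*(c - 1)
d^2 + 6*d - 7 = (d - 1)*(d + 7)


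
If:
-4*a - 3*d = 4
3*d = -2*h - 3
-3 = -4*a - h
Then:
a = 5/12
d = -17/9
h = 4/3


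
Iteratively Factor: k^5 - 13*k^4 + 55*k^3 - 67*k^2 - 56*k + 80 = (k - 4)*(k^4 - 9*k^3 + 19*k^2 + 9*k - 20) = (k - 4)*(k + 1)*(k^3 - 10*k^2 + 29*k - 20) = (k - 4)*(k - 1)*(k + 1)*(k^2 - 9*k + 20) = (k - 4)^2*(k - 1)*(k + 1)*(k - 5)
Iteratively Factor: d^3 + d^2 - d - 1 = (d + 1)*(d^2 - 1) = (d + 1)^2*(d - 1)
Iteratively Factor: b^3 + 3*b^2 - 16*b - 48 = (b + 4)*(b^2 - b - 12) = (b - 4)*(b + 4)*(b + 3)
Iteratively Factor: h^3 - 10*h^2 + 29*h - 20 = (h - 5)*(h^2 - 5*h + 4) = (h - 5)*(h - 4)*(h - 1)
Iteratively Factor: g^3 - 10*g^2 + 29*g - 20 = (g - 5)*(g^2 - 5*g + 4) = (g - 5)*(g - 1)*(g - 4)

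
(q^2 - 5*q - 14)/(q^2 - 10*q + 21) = (q + 2)/(q - 3)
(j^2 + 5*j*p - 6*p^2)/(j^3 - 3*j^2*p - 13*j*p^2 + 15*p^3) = (-j - 6*p)/(-j^2 + 2*j*p + 15*p^2)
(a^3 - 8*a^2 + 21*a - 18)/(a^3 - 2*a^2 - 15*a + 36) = (a - 2)/(a + 4)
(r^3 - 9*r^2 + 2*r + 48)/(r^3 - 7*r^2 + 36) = (r - 8)/(r - 6)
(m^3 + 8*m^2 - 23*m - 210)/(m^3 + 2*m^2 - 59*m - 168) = (m^2 + m - 30)/(m^2 - 5*m - 24)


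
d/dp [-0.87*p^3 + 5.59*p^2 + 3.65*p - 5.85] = -2.61*p^2 + 11.18*p + 3.65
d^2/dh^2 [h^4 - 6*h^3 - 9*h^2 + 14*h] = 12*h^2 - 36*h - 18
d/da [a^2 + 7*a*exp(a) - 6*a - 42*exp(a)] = 7*a*exp(a) + 2*a - 35*exp(a) - 6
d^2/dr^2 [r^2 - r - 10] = 2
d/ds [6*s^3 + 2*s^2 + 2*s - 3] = 18*s^2 + 4*s + 2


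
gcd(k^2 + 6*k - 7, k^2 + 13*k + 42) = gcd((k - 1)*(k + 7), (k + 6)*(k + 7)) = k + 7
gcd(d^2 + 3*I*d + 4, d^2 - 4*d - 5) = 1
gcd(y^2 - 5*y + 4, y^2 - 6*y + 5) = y - 1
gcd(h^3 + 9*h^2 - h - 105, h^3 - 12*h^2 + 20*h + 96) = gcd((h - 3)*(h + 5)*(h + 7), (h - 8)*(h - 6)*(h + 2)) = 1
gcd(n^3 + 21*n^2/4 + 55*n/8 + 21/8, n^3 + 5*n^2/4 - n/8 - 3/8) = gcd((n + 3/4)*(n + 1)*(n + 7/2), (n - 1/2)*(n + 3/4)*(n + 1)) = n^2 + 7*n/4 + 3/4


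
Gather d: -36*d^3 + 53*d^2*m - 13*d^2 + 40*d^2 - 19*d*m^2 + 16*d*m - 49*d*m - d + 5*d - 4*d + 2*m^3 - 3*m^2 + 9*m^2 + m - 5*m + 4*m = -36*d^3 + d^2*(53*m + 27) + d*(-19*m^2 - 33*m) + 2*m^3 + 6*m^2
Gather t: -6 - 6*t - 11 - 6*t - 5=-12*t - 22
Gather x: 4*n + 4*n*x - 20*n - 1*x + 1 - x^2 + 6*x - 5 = -16*n - x^2 + x*(4*n + 5) - 4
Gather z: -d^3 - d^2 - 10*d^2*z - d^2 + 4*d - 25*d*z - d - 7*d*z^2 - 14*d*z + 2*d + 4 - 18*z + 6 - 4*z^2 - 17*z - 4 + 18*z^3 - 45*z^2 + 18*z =-d^3 - 2*d^2 + 5*d + 18*z^3 + z^2*(-7*d - 49) + z*(-10*d^2 - 39*d - 17) + 6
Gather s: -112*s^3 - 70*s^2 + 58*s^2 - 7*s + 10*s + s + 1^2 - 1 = -112*s^3 - 12*s^2 + 4*s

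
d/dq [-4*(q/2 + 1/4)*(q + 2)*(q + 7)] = -6*q^2 - 38*q - 37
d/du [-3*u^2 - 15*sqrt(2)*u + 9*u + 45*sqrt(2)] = -6*u - 15*sqrt(2) + 9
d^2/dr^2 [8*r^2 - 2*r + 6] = 16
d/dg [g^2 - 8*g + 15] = 2*g - 8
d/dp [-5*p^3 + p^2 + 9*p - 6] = -15*p^2 + 2*p + 9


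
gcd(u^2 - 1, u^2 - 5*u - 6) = u + 1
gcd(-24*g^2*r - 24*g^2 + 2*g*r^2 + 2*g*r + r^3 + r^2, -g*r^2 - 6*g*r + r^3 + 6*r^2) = 1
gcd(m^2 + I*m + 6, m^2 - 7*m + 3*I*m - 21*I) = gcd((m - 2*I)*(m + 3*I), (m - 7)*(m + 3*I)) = m + 3*I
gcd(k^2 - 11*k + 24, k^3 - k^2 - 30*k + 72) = k - 3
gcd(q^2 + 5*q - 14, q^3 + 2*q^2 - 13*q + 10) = q - 2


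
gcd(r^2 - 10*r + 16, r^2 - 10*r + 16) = r^2 - 10*r + 16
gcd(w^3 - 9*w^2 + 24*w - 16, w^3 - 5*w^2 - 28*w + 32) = w - 1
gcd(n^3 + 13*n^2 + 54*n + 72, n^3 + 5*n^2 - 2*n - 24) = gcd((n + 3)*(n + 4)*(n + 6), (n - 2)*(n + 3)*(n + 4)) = n^2 + 7*n + 12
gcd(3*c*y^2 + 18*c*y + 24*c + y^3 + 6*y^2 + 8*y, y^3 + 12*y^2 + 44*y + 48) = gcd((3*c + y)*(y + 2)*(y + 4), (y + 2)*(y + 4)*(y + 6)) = y^2 + 6*y + 8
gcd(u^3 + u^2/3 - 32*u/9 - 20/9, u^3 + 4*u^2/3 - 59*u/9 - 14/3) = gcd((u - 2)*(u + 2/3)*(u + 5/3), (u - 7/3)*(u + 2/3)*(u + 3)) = u + 2/3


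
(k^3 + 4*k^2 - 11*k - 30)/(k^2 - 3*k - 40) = (k^2 - k - 6)/(k - 8)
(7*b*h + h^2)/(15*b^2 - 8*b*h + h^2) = h*(7*b + h)/(15*b^2 - 8*b*h + h^2)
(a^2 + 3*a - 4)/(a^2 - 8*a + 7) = (a + 4)/(a - 7)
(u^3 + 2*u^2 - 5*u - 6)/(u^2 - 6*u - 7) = (u^2 + u - 6)/(u - 7)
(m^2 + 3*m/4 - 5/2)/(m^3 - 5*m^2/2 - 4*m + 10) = (4*m - 5)/(2*(2*m^2 - 9*m + 10))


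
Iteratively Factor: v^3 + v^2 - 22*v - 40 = (v + 4)*(v^2 - 3*v - 10) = (v - 5)*(v + 4)*(v + 2)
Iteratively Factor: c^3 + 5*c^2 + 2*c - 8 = (c - 1)*(c^2 + 6*c + 8) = (c - 1)*(c + 2)*(c + 4)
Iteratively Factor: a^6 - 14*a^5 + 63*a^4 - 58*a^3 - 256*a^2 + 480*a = (a - 5)*(a^5 - 9*a^4 + 18*a^3 + 32*a^2 - 96*a) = a*(a - 5)*(a^4 - 9*a^3 + 18*a^2 + 32*a - 96) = a*(a - 5)*(a + 2)*(a^3 - 11*a^2 + 40*a - 48) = a*(a - 5)*(a - 4)*(a + 2)*(a^2 - 7*a + 12) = a*(a - 5)*(a - 4)*(a - 3)*(a + 2)*(a - 4)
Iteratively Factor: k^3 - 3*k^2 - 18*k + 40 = (k - 2)*(k^2 - k - 20) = (k - 2)*(k + 4)*(k - 5)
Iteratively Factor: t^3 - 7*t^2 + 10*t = (t)*(t^2 - 7*t + 10) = t*(t - 5)*(t - 2)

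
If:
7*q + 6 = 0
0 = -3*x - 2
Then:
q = -6/7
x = -2/3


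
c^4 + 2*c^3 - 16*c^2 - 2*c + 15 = (c - 3)*(c - 1)*(c + 1)*(c + 5)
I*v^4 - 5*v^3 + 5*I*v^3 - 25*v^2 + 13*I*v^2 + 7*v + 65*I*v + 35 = (v + 5)*(v - I)*(v + 7*I)*(I*v + 1)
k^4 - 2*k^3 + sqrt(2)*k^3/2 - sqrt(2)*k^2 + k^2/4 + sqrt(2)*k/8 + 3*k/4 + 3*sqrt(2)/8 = (k - 3/2)*(k - 1)*(k + 1/2)*(k + sqrt(2)/2)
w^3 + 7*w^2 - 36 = (w - 2)*(w + 3)*(w + 6)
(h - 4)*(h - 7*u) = h^2 - 7*h*u - 4*h + 28*u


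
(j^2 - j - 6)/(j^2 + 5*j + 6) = (j - 3)/(j + 3)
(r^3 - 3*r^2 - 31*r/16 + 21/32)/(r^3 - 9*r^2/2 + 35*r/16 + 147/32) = (4*r - 1)/(4*r - 7)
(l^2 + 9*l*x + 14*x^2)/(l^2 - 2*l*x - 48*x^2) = (-l^2 - 9*l*x - 14*x^2)/(-l^2 + 2*l*x + 48*x^2)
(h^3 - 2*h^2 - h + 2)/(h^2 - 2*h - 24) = (-h^3 + 2*h^2 + h - 2)/(-h^2 + 2*h + 24)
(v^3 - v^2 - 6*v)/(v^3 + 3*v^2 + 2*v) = (v - 3)/(v + 1)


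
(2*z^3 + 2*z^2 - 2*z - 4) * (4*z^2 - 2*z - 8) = 8*z^5 + 4*z^4 - 28*z^3 - 28*z^2 + 24*z + 32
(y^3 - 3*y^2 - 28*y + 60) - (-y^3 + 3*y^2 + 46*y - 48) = 2*y^3 - 6*y^2 - 74*y + 108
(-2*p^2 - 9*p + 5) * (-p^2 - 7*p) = 2*p^4 + 23*p^3 + 58*p^2 - 35*p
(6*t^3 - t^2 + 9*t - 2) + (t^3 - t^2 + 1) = 7*t^3 - 2*t^2 + 9*t - 1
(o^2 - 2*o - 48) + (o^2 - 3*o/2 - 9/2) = 2*o^2 - 7*o/2 - 105/2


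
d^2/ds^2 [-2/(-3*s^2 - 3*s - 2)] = 12*(-3*s^2 - 3*s + 3*(2*s + 1)^2 - 2)/(3*s^2 + 3*s + 2)^3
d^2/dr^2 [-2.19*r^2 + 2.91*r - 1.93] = -4.38000000000000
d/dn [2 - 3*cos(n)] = 3*sin(n)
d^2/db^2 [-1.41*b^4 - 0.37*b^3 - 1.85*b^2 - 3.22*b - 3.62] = -16.92*b^2 - 2.22*b - 3.7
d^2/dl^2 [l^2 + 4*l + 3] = 2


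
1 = 1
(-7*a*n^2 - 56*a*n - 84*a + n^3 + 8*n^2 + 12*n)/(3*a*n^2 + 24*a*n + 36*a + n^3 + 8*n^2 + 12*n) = (-7*a + n)/(3*a + n)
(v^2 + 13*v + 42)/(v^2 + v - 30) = (v + 7)/(v - 5)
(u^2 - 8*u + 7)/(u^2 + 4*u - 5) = (u - 7)/(u + 5)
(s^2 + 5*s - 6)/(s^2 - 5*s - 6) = (-s^2 - 5*s + 6)/(-s^2 + 5*s + 6)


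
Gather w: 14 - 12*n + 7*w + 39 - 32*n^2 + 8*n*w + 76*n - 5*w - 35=-32*n^2 + 64*n + w*(8*n + 2) + 18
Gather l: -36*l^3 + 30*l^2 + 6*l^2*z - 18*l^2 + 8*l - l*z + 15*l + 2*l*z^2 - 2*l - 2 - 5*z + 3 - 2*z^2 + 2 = -36*l^3 + l^2*(6*z + 12) + l*(2*z^2 - z + 21) - 2*z^2 - 5*z + 3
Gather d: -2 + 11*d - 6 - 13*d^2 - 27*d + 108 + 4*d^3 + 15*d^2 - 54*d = 4*d^3 + 2*d^2 - 70*d + 100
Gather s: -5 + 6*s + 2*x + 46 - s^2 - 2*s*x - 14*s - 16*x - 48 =-s^2 + s*(-2*x - 8) - 14*x - 7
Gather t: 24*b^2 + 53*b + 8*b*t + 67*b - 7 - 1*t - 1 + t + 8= 24*b^2 + 8*b*t + 120*b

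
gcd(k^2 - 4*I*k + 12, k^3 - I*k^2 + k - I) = 1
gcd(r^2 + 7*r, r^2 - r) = r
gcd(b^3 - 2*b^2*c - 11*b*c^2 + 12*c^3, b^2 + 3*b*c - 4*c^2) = b - c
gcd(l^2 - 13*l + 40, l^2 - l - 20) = l - 5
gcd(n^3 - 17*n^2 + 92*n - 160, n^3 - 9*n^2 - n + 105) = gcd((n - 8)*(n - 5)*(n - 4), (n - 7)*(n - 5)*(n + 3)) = n - 5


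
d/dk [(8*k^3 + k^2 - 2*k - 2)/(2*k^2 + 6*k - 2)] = (4*k^4 + 24*k^3 - 19*k^2/2 + k + 4)/(k^4 + 6*k^3 + 7*k^2 - 6*k + 1)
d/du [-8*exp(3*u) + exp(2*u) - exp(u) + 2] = (-24*exp(2*u) + 2*exp(u) - 1)*exp(u)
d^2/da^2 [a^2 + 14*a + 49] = 2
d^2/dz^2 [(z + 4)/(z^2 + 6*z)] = 2*(-z*(z + 6)*(3*z + 10) + 4*(z + 3)^2*(z + 4))/(z^3*(z + 6)^3)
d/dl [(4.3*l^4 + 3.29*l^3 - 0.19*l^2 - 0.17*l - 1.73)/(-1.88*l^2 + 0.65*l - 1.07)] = (-16.168*l^5 + 2.1998*l^4 - 14.127*l^3 - 11.004*l^2 - 6.0982*l + 1.3064)/(3.5344*l^4 - 2.444*l^3 + 4.4457*l^2 - 1.391*l + 1.1449)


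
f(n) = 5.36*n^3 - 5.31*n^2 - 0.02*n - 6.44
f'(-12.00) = 2442.94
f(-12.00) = -10032.92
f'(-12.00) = 2442.94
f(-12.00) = -10032.92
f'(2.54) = 76.75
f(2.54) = 47.09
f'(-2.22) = 102.81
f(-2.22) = -91.21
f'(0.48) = -1.41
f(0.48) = -7.08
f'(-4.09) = 312.40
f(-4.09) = -461.90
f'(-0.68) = 14.64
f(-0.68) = -10.57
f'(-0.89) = 22.17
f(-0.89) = -14.41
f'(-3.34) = 214.83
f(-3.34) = -265.32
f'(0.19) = -1.46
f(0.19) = -6.60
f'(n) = 16.08*n^2 - 10.62*n - 0.02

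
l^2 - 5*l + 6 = (l - 3)*(l - 2)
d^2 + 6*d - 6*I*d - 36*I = (d + 6)*(d - 6*I)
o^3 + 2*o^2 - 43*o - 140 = (o - 7)*(o + 4)*(o + 5)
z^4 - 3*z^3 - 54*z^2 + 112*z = z*(z - 8)*(z - 2)*(z + 7)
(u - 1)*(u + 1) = u^2 - 1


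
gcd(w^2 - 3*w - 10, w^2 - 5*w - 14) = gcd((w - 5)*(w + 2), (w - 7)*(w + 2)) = w + 2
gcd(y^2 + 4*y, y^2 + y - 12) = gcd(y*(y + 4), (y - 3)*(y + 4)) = y + 4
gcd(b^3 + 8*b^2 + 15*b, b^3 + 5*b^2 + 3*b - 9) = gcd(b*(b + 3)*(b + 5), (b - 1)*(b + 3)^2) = b + 3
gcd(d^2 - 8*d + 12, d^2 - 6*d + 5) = 1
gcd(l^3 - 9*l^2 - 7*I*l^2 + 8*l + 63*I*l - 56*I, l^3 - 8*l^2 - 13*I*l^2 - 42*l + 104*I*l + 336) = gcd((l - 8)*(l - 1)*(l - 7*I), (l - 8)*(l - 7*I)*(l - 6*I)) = l^2 + l*(-8 - 7*I) + 56*I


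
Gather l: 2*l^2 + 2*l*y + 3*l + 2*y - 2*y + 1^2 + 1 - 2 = 2*l^2 + l*(2*y + 3)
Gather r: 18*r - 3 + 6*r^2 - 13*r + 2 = 6*r^2 + 5*r - 1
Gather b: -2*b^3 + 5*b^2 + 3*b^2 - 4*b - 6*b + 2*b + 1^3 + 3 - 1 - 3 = -2*b^3 + 8*b^2 - 8*b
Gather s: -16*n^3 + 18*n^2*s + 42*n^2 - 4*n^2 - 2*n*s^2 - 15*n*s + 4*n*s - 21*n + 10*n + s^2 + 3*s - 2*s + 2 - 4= -16*n^3 + 38*n^2 - 11*n + s^2*(1 - 2*n) + s*(18*n^2 - 11*n + 1) - 2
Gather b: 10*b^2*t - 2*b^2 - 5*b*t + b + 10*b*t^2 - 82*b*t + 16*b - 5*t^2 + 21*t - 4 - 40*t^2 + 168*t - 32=b^2*(10*t - 2) + b*(10*t^2 - 87*t + 17) - 45*t^2 + 189*t - 36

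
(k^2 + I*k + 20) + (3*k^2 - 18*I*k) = 4*k^2 - 17*I*k + 20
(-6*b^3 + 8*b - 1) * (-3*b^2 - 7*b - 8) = 18*b^5 + 42*b^4 + 24*b^3 - 53*b^2 - 57*b + 8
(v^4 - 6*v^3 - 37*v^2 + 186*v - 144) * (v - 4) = v^5 - 10*v^4 - 13*v^3 + 334*v^2 - 888*v + 576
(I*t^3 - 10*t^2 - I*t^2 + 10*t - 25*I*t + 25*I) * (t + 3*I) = I*t^4 - 13*t^3 - I*t^3 + 13*t^2 - 55*I*t^2 + 75*t + 55*I*t - 75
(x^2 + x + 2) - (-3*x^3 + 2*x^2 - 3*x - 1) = 3*x^3 - x^2 + 4*x + 3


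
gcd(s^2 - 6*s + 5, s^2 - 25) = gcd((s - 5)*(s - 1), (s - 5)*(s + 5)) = s - 5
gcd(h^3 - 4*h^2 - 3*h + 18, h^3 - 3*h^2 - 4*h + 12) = h^2 - h - 6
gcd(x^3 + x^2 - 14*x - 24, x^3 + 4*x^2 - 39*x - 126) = x + 3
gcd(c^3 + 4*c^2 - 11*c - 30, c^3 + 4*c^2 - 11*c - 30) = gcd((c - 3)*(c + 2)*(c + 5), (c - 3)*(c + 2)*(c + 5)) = c^3 + 4*c^2 - 11*c - 30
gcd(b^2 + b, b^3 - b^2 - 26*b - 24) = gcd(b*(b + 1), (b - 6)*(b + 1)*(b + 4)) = b + 1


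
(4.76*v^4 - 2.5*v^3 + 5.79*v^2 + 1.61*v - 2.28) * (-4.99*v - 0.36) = -23.7524*v^5 + 10.7614*v^4 - 27.9921*v^3 - 10.1183*v^2 + 10.7976*v + 0.8208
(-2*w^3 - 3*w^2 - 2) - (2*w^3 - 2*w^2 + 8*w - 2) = -4*w^3 - w^2 - 8*w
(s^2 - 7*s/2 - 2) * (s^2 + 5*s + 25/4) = s^4 + 3*s^3/2 - 53*s^2/4 - 255*s/8 - 25/2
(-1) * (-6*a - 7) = 6*a + 7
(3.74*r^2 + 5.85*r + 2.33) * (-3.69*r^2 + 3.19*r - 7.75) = -13.8006*r^4 - 9.6559*r^3 - 18.9212*r^2 - 37.9048*r - 18.0575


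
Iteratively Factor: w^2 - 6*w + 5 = (w - 1)*(w - 5)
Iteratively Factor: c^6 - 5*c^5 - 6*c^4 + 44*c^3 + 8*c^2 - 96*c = (c - 3)*(c^5 - 2*c^4 - 12*c^3 + 8*c^2 + 32*c) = (c - 3)*(c - 2)*(c^4 - 12*c^2 - 16*c) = c*(c - 3)*(c - 2)*(c^3 - 12*c - 16) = c*(c - 4)*(c - 3)*(c - 2)*(c^2 + 4*c + 4) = c*(c - 4)*(c - 3)*(c - 2)*(c + 2)*(c + 2)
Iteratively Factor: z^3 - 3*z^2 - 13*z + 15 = (z - 5)*(z^2 + 2*z - 3) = (z - 5)*(z - 1)*(z + 3)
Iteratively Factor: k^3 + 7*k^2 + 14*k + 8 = (k + 2)*(k^2 + 5*k + 4) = (k + 2)*(k + 4)*(k + 1)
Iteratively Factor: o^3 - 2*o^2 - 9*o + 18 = (o + 3)*(o^2 - 5*o + 6) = (o - 2)*(o + 3)*(o - 3)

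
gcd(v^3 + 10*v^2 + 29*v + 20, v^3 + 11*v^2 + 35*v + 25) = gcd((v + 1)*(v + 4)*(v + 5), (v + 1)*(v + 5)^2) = v^2 + 6*v + 5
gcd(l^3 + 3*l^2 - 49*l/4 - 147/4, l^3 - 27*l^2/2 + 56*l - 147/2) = l - 7/2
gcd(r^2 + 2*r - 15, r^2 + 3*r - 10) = r + 5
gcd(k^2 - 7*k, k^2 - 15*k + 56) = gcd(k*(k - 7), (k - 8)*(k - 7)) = k - 7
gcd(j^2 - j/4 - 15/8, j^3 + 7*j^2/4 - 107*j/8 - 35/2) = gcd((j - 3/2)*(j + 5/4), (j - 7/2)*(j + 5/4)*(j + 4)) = j + 5/4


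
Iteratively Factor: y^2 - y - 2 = (y - 2)*(y + 1)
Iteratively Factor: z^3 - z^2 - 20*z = (z - 5)*(z^2 + 4*z) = (z - 5)*(z + 4)*(z)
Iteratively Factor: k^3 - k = (k + 1)*(k^2 - k) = k*(k + 1)*(k - 1)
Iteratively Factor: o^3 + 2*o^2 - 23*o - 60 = (o + 4)*(o^2 - 2*o - 15) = (o - 5)*(o + 4)*(o + 3)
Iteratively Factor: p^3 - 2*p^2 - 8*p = (p + 2)*(p^2 - 4*p) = (p - 4)*(p + 2)*(p)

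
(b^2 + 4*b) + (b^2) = 2*b^2 + 4*b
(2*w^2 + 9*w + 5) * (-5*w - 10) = -10*w^3 - 65*w^2 - 115*w - 50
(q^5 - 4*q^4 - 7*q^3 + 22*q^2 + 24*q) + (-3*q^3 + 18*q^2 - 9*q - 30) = q^5 - 4*q^4 - 10*q^3 + 40*q^2 + 15*q - 30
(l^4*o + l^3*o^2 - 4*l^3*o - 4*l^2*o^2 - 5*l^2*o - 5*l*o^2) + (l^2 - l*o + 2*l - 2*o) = l^4*o + l^3*o^2 - 4*l^3*o - 4*l^2*o^2 - 5*l^2*o + l^2 - 5*l*o^2 - l*o + 2*l - 2*o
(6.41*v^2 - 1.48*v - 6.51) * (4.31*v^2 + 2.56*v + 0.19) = 27.6271*v^4 + 10.0308*v^3 - 30.629*v^2 - 16.9468*v - 1.2369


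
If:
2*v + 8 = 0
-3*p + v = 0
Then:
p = -4/3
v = -4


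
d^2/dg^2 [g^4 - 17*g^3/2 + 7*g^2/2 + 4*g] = 12*g^2 - 51*g + 7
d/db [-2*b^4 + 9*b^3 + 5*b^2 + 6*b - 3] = -8*b^3 + 27*b^2 + 10*b + 6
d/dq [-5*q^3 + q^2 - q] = -15*q^2 + 2*q - 1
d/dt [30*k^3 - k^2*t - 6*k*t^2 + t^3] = -k^2 - 12*k*t + 3*t^2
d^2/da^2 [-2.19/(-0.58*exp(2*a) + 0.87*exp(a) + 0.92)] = ((1.9053 - 5.0808*exp(a))*(-0.58*exp(2*a) + 0.87*exp(a) + 0.92) - 2.19*(1.16*exp(a) - 0.87)*(2.32*exp(a) - 1.74)*exp(a))*exp(a)/(-0.58*exp(2*a) + 0.87*exp(a) + 0.92)^3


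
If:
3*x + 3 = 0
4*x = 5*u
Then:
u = -4/5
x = -1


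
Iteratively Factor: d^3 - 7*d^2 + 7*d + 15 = (d + 1)*(d^2 - 8*d + 15) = (d - 3)*(d + 1)*(d - 5)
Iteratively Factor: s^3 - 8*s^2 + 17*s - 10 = (s - 1)*(s^2 - 7*s + 10) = (s - 2)*(s - 1)*(s - 5)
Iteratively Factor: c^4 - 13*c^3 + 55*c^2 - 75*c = (c - 5)*(c^3 - 8*c^2 + 15*c) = (c - 5)^2*(c^2 - 3*c) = c*(c - 5)^2*(c - 3)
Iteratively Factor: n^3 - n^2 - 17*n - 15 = (n - 5)*(n^2 + 4*n + 3) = (n - 5)*(n + 3)*(n + 1)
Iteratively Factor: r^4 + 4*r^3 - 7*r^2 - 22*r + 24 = (r - 1)*(r^3 + 5*r^2 - 2*r - 24) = (r - 2)*(r - 1)*(r^2 + 7*r + 12) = (r - 2)*(r - 1)*(r + 4)*(r + 3)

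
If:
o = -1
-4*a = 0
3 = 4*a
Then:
No Solution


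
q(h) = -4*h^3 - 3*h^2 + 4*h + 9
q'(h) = -12*h^2 - 6*h + 4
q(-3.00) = 78.00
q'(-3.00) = -86.00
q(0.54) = 9.66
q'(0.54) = -2.74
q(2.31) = -47.07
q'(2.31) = -73.89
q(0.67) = 9.13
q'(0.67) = -5.41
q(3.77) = -232.89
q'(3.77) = -189.17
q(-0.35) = 7.40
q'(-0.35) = 4.63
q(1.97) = -25.34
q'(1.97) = -54.39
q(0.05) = 9.19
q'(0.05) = 3.67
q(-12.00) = 6441.00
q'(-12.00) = -1652.00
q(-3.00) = 78.00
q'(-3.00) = -86.00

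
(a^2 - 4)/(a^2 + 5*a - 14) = (a + 2)/(a + 7)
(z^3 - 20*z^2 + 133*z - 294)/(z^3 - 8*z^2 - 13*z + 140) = (z^2 - 13*z + 42)/(z^2 - z - 20)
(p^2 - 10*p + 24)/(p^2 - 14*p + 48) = (p - 4)/(p - 8)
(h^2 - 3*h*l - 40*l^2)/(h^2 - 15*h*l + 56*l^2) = (h + 5*l)/(h - 7*l)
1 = 1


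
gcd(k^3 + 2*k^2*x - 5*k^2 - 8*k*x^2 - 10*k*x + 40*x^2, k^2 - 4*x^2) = -k + 2*x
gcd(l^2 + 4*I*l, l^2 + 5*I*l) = l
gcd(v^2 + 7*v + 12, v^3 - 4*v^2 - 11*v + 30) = v + 3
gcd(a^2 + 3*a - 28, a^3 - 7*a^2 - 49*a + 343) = a + 7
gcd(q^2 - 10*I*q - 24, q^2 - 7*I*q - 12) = q - 4*I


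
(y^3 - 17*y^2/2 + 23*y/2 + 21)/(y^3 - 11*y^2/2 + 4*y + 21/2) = (y - 6)/(y - 3)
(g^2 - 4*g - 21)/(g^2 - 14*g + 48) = (g^2 - 4*g - 21)/(g^2 - 14*g + 48)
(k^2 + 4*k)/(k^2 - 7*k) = (k + 4)/(k - 7)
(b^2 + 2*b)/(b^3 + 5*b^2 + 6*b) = 1/(b + 3)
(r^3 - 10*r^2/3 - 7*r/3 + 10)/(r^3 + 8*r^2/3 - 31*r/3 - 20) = (r - 2)/(r + 4)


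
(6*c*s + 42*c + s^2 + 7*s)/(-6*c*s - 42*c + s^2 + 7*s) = (6*c + s)/(-6*c + s)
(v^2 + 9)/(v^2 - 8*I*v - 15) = (v + 3*I)/(v - 5*I)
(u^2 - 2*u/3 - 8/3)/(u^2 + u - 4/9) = 3*(u - 2)/(3*u - 1)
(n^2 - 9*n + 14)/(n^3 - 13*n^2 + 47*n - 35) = (n - 2)/(n^2 - 6*n + 5)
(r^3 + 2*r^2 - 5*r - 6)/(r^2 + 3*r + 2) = (r^2 + r - 6)/(r + 2)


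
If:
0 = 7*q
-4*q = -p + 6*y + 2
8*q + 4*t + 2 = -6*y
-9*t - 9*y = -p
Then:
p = -12/7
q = 0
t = 3/7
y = -13/21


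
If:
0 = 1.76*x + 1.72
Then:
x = -0.98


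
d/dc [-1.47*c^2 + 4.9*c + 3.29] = 4.9 - 2.94*c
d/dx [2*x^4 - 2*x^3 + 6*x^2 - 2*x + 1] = 8*x^3 - 6*x^2 + 12*x - 2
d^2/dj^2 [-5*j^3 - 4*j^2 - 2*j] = -30*j - 8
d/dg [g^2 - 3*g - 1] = 2*g - 3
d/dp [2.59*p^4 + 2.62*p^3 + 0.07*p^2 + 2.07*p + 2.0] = 10.36*p^3 + 7.86*p^2 + 0.14*p + 2.07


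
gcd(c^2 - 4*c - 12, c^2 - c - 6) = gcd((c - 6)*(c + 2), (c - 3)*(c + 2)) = c + 2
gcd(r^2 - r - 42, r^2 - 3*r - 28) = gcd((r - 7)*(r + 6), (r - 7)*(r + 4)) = r - 7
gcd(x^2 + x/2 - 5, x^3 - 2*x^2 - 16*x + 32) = x - 2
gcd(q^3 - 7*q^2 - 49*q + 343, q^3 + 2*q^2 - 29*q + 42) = q + 7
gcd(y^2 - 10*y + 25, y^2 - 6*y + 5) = y - 5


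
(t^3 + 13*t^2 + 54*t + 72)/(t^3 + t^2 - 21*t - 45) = (t^2 + 10*t + 24)/(t^2 - 2*t - 15)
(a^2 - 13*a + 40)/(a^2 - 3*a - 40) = (a - 5)/(a + 5)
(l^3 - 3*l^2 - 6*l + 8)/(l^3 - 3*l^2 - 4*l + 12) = (l^2 - 5*l + 4)/(l^2 - 5*l + 6)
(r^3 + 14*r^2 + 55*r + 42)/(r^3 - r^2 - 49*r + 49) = (r^2 + 7*r + 6)/(r^2 - 8*r + 7)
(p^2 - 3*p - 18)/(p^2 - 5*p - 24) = (p - 6)/(p - 8)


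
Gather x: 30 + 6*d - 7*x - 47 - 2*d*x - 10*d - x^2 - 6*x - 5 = -4*d - x^2 + x*(-2*d - 13) - 22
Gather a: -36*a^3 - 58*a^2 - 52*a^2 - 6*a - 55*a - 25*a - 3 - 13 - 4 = -36*a^3 - 110*a^2 - 86*a - 20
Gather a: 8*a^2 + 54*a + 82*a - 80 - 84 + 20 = 8*a^2 + 136*a - 144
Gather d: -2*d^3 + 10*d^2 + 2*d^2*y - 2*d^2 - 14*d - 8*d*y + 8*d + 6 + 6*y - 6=-2*d^3 + d^2*(2*y + 8) + d*(-8*y - 6) + 6*y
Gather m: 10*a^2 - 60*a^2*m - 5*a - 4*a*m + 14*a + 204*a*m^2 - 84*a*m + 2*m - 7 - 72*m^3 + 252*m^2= 10*a^2 + 9*a - 72*m^3 + m^2*(204*a + 252) + m*(-60*a^2 - 88*a + 2) - 7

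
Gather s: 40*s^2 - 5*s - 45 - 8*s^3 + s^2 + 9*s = -8*s^3 + 41*s^2 + 4*s - 45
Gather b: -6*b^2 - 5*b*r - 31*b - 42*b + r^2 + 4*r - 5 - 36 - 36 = -6*b^2 + b*(-5*r - 73) + r^2 + 4*r - 77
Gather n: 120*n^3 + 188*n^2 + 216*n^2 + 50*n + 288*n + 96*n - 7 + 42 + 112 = 120*n^3 + 404*n^2 + 434*n + 147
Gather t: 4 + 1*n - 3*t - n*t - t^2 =n - t^2 + t*(-n - 3) + 4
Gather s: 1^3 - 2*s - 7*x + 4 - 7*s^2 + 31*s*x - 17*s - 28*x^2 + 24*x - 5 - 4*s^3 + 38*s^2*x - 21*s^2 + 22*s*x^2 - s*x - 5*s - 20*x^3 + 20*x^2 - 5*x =-4*s^3 + s^2*(38*x - 28) + s*(22*x^2 + 30*x - 24) - 20*x^3 - 8*x^2 + 12*x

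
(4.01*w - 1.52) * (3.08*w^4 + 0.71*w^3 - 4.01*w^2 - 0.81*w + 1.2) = 12.3508*w^5 - 1.8345*w^4 - 17.1593*w^3 + 2.8471*w^2 + 6.0432*w - 1.824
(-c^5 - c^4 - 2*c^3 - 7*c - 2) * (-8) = 8*c^5 + 8*c^4 + 16*c^3 + 56*c + 16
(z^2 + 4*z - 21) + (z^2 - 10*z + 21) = 2*z^2 - 6*z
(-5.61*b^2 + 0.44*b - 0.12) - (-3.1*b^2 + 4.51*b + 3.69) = -2.51*b^2 - 4.07*b - 3.81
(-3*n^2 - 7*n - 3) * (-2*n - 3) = 6*n^3 + 23*n^2 + 27*n + 9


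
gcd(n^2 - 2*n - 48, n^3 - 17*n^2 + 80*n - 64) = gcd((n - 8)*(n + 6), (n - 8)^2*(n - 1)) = n - 8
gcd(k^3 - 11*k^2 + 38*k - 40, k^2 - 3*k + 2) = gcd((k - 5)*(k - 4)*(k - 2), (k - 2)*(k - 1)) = k - 2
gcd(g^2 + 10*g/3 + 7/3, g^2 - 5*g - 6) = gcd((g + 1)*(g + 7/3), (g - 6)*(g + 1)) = g + 1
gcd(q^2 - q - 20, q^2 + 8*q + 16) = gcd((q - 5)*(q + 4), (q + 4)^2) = q + 4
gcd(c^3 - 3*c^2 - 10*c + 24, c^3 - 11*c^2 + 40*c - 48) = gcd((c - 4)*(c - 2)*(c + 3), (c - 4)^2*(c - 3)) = c - 4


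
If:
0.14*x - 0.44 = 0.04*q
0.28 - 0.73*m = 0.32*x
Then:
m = 0.383561643835616 - 0.438356164383562*x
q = 3.5*x - 11.0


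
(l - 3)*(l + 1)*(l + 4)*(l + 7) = l^4 + 9*l^3 + 3*l^2 - 89*l - 84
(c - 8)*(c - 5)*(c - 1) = c^3 - 14*c^2 + 53*c - 40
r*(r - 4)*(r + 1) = r^3 - 3*r^2 - 4*r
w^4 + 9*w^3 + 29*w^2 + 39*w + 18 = (w + 1)*(w + 2)*(w + 3)^2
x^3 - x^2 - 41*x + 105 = (x - 5)*(x - 3)*(x + 7)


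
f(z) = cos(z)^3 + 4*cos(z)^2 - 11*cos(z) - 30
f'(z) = -3*sin(z)*cos(z)^2 - 8*sin(z)*cos(z) + 11*sin(z)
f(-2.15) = -22.94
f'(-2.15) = -12.12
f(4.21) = -23.89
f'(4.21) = -12.41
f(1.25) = -33.04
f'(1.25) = 7.76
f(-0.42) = -35.95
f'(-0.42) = -0.49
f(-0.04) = -36.00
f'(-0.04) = -0.00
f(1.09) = -34.13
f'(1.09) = 5.90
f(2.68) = -17.66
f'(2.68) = 7.02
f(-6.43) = -36.00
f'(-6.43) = -0.02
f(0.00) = -36.00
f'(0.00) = 0.00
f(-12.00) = -35.83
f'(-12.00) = 1.13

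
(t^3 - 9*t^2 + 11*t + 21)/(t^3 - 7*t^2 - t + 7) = (t - 3)/(t - 1)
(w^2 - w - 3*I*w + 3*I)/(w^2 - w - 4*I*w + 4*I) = (w - 3*I)/(w - 4*I)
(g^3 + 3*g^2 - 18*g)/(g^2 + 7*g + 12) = g*(g^2 + 3*g - 18)/(g^2 + 7*g + 12)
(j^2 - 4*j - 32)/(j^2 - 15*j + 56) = (j + 4)/(j - 7)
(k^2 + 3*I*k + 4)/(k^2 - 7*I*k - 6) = (k + 4*I)/(k - 6*I)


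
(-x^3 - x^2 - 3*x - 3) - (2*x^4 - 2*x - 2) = -2*x^4 - x^3 - x^2 - x - 1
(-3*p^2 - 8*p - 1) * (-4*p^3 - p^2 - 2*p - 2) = 12*p^5 + 35*p^4 + 18*p^3 + 23*p^2 + 18*p + 2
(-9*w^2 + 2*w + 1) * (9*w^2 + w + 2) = -81*w^4 + 9*w^3 - 7*w^2 + 5*w + 2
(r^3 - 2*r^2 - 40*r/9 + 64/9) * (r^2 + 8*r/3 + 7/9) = r^5 + 2*r^4/3 - 9*r^3 - 170*r^2/27 + 1256*r/81 + 448/81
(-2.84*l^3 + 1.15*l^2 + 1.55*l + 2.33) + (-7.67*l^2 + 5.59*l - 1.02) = -2.84*l^3 - 6.52*l^2 + 7.14*l + 1.31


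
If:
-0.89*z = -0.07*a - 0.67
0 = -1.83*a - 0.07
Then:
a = -0.04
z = 0.75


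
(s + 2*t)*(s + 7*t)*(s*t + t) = s^3*t + 9*s^2*t^2 + s^2*t + 14*s*t^3 + 9*s*t^2 + 14*t^3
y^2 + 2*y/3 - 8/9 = (y - 2/3)*(y + 4/3)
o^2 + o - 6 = (o - 2)*(o + 3)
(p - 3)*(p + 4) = p^2 + p - 12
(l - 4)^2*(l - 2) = l^3 - 10*l^2 + 32*l - 32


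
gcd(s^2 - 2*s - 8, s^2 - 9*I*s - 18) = 1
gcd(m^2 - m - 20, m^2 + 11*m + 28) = m + 4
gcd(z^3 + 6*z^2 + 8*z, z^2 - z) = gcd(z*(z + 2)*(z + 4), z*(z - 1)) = z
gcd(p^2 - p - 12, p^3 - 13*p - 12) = p^2 - p - 12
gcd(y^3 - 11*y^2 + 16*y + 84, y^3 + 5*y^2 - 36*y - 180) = y - 6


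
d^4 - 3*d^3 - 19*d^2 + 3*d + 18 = (d - 6)*(d - 1)*(d + 1)*(d + 3)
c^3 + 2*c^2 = c^2*(c + 2)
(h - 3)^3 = h^3 - 9*h^2 + 27*h - 27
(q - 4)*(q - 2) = q^2 - 6*q + 8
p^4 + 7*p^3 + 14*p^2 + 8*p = p*(p + 1)*(p + 2)*(p + 4)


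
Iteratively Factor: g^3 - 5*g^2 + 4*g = (g - 1)*(g^2 - 4*g) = g*(g - 1)*(g - 4)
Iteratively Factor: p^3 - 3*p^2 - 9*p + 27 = (p - 3)*(p^2 - 9) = (p - 3)*(p + 3)*(p - 3)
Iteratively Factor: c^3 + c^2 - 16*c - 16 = (c + 4)*(c^2 - 3*c - 4) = (c + 1)*(c + 4)*(c - 4)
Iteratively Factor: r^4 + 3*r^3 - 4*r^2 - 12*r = (r - 2)*(r^3 + 5*r^2 + 6*r) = r*(r - 2)*(r^2 + 5*r + 6) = r*(r - 2)*(r + 2)*(r + 3)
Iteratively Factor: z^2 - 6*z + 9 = (z - 3)*(z - 3)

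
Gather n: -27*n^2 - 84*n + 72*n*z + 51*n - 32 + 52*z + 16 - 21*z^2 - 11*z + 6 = -27*n^2 + n*(72*z - 33) - 21*z^2 + 41*z - 10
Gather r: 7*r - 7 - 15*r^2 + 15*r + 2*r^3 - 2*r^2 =2*r^3 - 17*r^2 + 22*r - 7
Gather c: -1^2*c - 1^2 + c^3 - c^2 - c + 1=c^3 - c^2 - 2*c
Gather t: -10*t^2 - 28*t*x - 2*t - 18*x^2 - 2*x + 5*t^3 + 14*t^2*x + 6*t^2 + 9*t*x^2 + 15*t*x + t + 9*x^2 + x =5*t^3 + t^2*(14*x - 4) + t*(9*x^2 - 13*x - 1) - 9*x^2 - x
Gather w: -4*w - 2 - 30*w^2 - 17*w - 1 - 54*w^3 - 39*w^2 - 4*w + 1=-54*w^3 - 69*w^2 - 25*w - 2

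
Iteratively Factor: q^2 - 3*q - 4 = (q - 4)*(q + 1)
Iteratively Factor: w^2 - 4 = (w - 2)*(w + 2)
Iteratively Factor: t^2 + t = (t + 1)*(t)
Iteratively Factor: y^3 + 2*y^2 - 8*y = (y + 4)*(y^2 - 2*y) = (y - 2)*(y + 4)*(y)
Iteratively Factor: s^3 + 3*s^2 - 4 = (s - 1)*(s^2 + 4*s + 4) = (s - 1)*(s + 2)*(s + 2)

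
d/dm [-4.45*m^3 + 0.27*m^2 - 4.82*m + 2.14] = -13.35*m^2 + 0.54*m - 4.82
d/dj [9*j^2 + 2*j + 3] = 18*j + 2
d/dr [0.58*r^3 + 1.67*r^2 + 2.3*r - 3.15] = 1.74*r^2 + 3.34*r + 2.3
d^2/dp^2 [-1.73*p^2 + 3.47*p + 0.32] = -3.46000000000000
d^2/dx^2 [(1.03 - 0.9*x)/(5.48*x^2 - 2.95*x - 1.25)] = ((0.9*x - 1.03)*(10.96*x - 2.95)*(21.92*x - 5.9) + (29.592*x - 16.5988)*(-5.48*x^2 + 2.95*x + 1.25))/(-5.48*x^2 + 2.95*x + 1.25)^3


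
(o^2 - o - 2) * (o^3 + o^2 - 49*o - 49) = o^5 - 52*o^3 - 2*o^2 + 147*o + 98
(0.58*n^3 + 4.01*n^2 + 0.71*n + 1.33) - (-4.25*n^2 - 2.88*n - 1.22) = 0.58*n^3 + 8.26*n^2 + 3.59*n + 2.55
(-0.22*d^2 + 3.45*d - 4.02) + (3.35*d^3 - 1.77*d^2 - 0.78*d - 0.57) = 3.35*d^3 - 1.99*d^2 + 2.67*d - 4.59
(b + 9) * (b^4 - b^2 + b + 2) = b^5 + 9*b^4 - b^3 - 8*b^2 + 11*b + 18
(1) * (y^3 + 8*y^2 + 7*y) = y^3 + 8*y^2 + 7*y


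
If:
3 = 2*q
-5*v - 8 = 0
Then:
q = 3/2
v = -8/5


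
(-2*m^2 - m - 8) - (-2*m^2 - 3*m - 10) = 2*m + 2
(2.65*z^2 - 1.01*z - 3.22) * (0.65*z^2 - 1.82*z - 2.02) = 1.7225*z^4 - 5.4795*z^3 - 5.6078*z^2 + 7.9006*z + 6.5044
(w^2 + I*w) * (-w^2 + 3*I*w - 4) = -w^4 + 2*I*w^3 - 7*w^2 - 4*I*w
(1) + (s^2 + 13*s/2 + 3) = s^2 + 13*s/2 + 4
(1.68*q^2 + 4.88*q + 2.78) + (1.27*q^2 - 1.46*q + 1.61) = 2.95*q^2 + 3.42*q + 4.39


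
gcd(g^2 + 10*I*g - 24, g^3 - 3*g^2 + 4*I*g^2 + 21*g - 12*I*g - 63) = 1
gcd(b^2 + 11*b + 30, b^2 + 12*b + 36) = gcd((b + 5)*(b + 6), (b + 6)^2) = b + 6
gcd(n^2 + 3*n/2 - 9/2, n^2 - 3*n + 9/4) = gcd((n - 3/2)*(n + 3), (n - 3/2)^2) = n - 3/2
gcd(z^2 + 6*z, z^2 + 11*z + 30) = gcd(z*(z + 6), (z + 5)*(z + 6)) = z + 6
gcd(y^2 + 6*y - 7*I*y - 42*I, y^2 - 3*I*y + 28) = y - 7*I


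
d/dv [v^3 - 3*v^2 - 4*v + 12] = 3*v^2 - 6*v - 4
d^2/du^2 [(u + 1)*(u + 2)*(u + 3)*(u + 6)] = 12*u^2 + 72*u + 94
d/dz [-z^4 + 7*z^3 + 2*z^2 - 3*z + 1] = -4*z^3 + 21*z^2 + 4*z - 3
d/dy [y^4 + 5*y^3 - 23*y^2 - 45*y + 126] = 4*y^3 + 15*y^2 - 46*y - 45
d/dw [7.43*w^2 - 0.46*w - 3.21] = 14.86*w - 0.46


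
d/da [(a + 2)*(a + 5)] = 2*a + 7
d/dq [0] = 0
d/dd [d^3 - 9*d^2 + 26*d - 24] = 3*d^2 - 18*d + 26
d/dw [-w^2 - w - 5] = -2*w - 1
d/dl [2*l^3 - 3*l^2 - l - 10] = 6*l^2 - 6*l - 1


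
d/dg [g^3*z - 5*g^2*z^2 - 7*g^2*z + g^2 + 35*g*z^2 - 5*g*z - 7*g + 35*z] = 3*g^2*z - 10*g*z^2 - 14*g*z + 2*g + 35*z^2 - 5*z - 7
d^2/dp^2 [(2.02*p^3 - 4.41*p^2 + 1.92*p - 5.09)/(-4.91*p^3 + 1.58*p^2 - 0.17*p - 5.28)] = (181.29193*p^6 - 267.608748*p^5 + 2168.223594*p^4 - 2270.224312*p^3 + 908.900178*p^2 - 1233.937092*p + 334.554106)/(118.370771*p^9 - 114.272394*p^8 + 49.067103*p^7 + 370.015036*p^6 - 244.068243*p^5 + 65.849286*p^4 + 402.144497*p^3 - 131.68584*p^2 + 14.217984*p + 147.197952)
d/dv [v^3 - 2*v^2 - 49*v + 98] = 3*v^2 - 4*v - 49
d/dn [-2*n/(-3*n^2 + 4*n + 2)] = 2*(-3*n^2 - 2)/(9*n^4 - 24*n^3 + 4*n^2 + 16*n + 4)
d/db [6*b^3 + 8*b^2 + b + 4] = 18*b^2 + 16*b + 1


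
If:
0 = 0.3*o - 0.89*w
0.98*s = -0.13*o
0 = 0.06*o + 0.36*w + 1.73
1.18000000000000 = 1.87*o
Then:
No Solution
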